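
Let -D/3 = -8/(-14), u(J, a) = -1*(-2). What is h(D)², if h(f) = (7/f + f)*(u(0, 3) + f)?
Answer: 237169/86436 ≈ 2.7439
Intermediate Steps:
u(J, a) = 2
D = -12/7 (D = -(-24)/(-14) = -(-24)*(-1)/14 = -3*4/7 = -12/7 ≈ -1.7143)
h(f) = (2 + f)*(f + 7/f) (h(f) = (7/f + f)*(2 + f) = (f + 7/f)*(2 + f) = (2 + f)*(f + 7/f))
h(D)² = (7 + (-12/7)² + 2*(-12/7) + 14/(-12/7))² = (7 + 144/49 - 24/7 + 14*(-7/12))² = (7 + 144/49 - 24/7 - 49/6)² = (-487/294)² = 237169/86436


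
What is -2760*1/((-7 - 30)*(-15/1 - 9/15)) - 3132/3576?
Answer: -810941/143338 ≈ -5.6575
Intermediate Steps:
-2760*1/((-7 - 30)*(-15/1 - 9/15)) - 3132/3576 = -2760*(-1/(37*(-15*1 - 9*1/15))) - 3132*1/3576 = -2760*(-1/(37*(-15 - 3/5))) - 261/298 = -2760/((-37*(-78/5))) - 261/298 = -2760/2886/5 - 261/298 = -2760*5/2886 - 261/298 = -2300/481 - 261/298 = -810941/143338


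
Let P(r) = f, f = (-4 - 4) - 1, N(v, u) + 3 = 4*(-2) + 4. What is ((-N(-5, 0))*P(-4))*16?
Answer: -1008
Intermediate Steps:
N(v, u) = -7 (N(v, u) = -3 + (4*(-2) + 4) = -3 + (-8 + 4) = -3 - 4 = -7)
f = -9 (f = -8 - 1 = -9)
P(r) = -9
((-N(-5, 0))*P(-4))*16 = (-1*(-7)*(-9))*16 = (7*(-9))*16 = -63*16 = -1008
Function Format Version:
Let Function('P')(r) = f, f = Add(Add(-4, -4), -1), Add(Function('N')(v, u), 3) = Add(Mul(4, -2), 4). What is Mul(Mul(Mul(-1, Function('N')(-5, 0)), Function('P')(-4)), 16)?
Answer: -1008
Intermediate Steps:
Function('N')(v, u) = -7 (Function('N')(v, u) = Add(-3, Add(Mul(4, -2), 4)) = Add(-3, Add(-8, 4)) = Add(-3, -4) = -7)
f = -9 (f = Add(-8, -1) = -9)
Function('P')(r) = -9
Mul(Mul(Mul(-1, Function('N')(-5, 0)), Function('P')(-4)), 16) = Mul(Mul(Mul(-1, -7), -9), 16) = Mul(Mul(7, -9), 16) = Mul(-63, 16) = -1008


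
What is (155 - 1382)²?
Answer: 1505529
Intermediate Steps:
(155 - 1382)² = (-1227)² = 1505529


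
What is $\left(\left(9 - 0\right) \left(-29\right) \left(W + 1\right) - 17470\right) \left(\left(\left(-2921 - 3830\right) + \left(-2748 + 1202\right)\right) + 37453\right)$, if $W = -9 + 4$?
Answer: $-478916456$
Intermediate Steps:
$W = -5$
$\left(\left(9 - 0\right) \left(-29\right) \left(W + 1\right) - 17470\right) \left(\left(\left(-2921 - 3830\right) + \left(-2748 + 1202\right)\right) + 37453\right) = \left(\left(9 - 0\right) \left(-29\right) \left(-5 + 1\right) - 17470\right) \left(\left(\left(-2921 - 3830\right) + \left(-2748 + 1202\right)\right) + 37453\right) = \left(\left(9 + 0\right) \left(-29\right) \left(-4\right) - 17470\right) \left(\left(-6751 - 1546\right) + 37453\right) = \left(9 \left(-29\right) \left(-4\right) - 17470\right) \left(-8297 + 37453\right) = \left(\left(-261\right) \left(-4\right) - 17470\right) 29156 = \left(1044 - 17470\right) 29156 = \left(-16426\right) 29156 = -478916456$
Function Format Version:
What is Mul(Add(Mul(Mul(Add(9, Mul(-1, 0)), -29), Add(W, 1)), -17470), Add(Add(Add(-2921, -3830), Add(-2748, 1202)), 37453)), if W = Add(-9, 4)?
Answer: -478916456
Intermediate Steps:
W = -5
Mul(Add(Mul(Mul(Add(9, Mul(-1, 0)), -29), Add(W, 1)), -17470), Add(Add(Add(-2921, -3830), Add(-2748, 1202)), 37453)) = Mul(Add(Mul(Mul(Add(9, Mul(-1, 0)), -29), Add(-5, 1)), -17470), Add(Add(Add(-2921, -3830), Add(-2748, 1202)), 37453)) = Mul(Add(Mul(Mul(Add(9, 0), -29), -4), -17470), Add(Add(-6751, -1546), 37453)) = Mul(Add(Mul(Mul(9, -29), -4), -17470), Add(-8297, 37453)) = Mul(Add(Mul(-261, -4), -17470), 29156) = Mul(Add(1044, -17470), 29156) = Mul(-16426, 29156) = -478916456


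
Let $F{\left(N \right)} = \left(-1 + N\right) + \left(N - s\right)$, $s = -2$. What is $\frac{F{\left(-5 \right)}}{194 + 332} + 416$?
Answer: $\frac{218807}{526} \approx 415.98$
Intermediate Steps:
$F{\left(N \right)} = 1 + 2 N$ ($F{\left(N \right)} = \left(-1 + N\right) + \left(N - -2\right) = \left(-1 + N\right) + \left(N + 2\right) = \left(-1 + N\right) + \left(2 + N\right) = 1 + 2 N$)
$\frac{F{\left(-5 \right)}}{194 + 332} + 416 = \frac{1 + 2 \left(-5\right)}{194 + 332} + 416 = \frac{1 - 10}{526} + 416 = \frac{1}{526} \left(-9\right) + 416 = - \frac{9}{526} + 416 = \frac{218807}{526}$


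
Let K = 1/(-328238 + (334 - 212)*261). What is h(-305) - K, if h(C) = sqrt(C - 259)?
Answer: 1/296396 + 2*I*sqrt(141) ≈ 3.3739e-6 + 23.749*I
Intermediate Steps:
h(C) = sqrt(-259 + C)
K = -1/296396 (K = 1/(-328238 + 122*261) = 1/(-328238 + 31842) = 1/(-296396) = -1/296396 ≈ -3.3739e-6)
h(-305) - K = sqrt(-259 - 305) - 1*(-1/296396) = sqrt(-564) + 1/296396 = 2*I*sqrt(141) + 1/296396 = 1/296396 + 2*I*sqrt(141)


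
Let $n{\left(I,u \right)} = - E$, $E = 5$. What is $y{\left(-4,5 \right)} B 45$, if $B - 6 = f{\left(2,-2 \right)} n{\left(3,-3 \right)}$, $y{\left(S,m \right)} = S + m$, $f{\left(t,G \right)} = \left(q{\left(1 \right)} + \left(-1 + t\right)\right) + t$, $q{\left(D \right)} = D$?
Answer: $-630$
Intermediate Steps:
$n{\left(I,u \right)} = -5$ ($n{\left(I,u \right)} = \left(-1\right) 5 = -5$)
$f{\left(t,G \right)} = 2 t$ ($f{\left(t,G \right)} = \left(1 + \left(-1 + t\right)\right) + t = t + t = 2 t$)
$B = -14$ ($B = 6 + 2 \cdot 2 \left(-5\right) = 6 + 4 \left(-5\right) = 6 - 20 = -14$)
$y{\left(-4,5 \right)} B 45 = \left(-4 + 5\right) \left(-14\right) 45 = 1 \left(-14\right) 45 = \left(-14\right) 45 = -630$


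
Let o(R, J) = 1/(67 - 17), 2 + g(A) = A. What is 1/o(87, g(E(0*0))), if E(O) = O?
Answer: 50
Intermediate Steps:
g(A) = -2 + A
o(R, J) = 1/50
1/o(87, g(E(0*0))) = 1/(1/50) = 50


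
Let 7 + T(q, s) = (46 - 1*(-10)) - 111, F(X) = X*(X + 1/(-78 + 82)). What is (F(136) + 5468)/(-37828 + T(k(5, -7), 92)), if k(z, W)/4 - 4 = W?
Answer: -11999/18945 ≈ -0.63336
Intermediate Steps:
k(z, W) = 16 + 4*W
F(X) = X*(1/4 + X) (F(X) = X*(X + 1/4) = X*(1/4 + X))
T(q, s) = -62 (T(q, s) = -7 + ((46 - 1*(-10)) - 111) = -7 + ((46 + 10) - 111) = -7 + (56 - 111) = -7 - 55 = -62)
(F(136) + 5468)/(-37828 + T(k(5, -7), 92)) = (136*(1/4 + 136) + 5468)/(-37828 - 62) = (136*(545/4) + 5468)/(-37890) = (18530 + 5468)*(-1/37890) = 23998*(-1/37890) = -11999/18945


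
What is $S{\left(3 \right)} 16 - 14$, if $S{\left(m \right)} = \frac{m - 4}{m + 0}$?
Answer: $- \frac{58}{3} \approx -19.333$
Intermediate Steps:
$S{\left(m \right)} = \frac{-4 + m}{m}$
$S{\left(3 \right)} 16 - 14 = \frac{-4 + 3}{3} \cdot 16 - 14 = \frac{1}{3} \left(-1\right) 16 - 14 = \left(- \frac{1}{3}\right) 16 - 14 = - \frac{16}{3} - 14 = - \frac{58}{3}$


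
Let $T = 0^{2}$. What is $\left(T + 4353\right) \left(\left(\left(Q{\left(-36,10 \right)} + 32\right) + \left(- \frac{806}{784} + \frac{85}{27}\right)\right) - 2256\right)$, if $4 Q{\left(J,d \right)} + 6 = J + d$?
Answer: $- \frac{34245122099}{3528} \approx -9.7067 \cdot 10^{6}$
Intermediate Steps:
$Q{\left(J,d \right)} = - \frac{3}{2} + \frac{J}{4} + \frac{d}{4}$ ($Q{\left(J,d \right)} = - \frac{3}{2} + \frac{J + d}{4} = - \frac{3}{2} + \left(\frac{J}{4} + \frac{d}{4}\right) = - \frac{3}{2} + \frac{J}{4} + \frac{d}{4}$)
$T = 0$
$\left(T + 4353\right) \left(\left(\left(Q{\left(-36,10 \right)} + 32\right) + \left(- \frac{806}{784} + \frac{85}{27}\right)\right) - 2256\right) = \left(0 + 4353\right) \left(\left(\left(\left(- \frac{3}{2} + \frac{1}{4} \left(-36\right) + \frac{1}{4} \cdot 10\right) + 32\right) + \left(- \frac{806}{784} + \frac{85}{27}\right)\right) - 2256\right) = 4353 \left(\left(\left(\left(- \frac{3}{2} - 9 + \frac{5}{2}\right) + 32\right) + \left(\left(-806\right) \frac{1}{784} + 85 \cdot \frac{1}{27}\right)\right) - 2256\right) = 4353 \left(\left(\left(-8 + 32\right) + \left(- \frac{403}{392} + \frac{85}{27}\right)\right) - 2256\right) = 4353 \left(\left(24 + \frac{22439}{10584}\right) - 2256\right) = 4353 \left(\frac{276455}{10584} - 2256\right) = 4353 \left(- \frac{23601049}{10584}\right) = - \frac{34245122099}{3528}$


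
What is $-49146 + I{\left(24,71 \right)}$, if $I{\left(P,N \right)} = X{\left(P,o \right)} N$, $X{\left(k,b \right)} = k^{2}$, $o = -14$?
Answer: $-8250$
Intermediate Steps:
$I{\left(P,N \right)} = N P^{2}$ ($I{\left(P,N \right)} = P^{2} N = N P^{2}$)
$-49146 + I{\left(24,71 \right)} = -49146 + 71 \cdot 24^{2} = -49146 + 71 \cdot 576 = -49146 + 40896 = -8250$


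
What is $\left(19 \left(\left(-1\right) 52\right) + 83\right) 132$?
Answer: $-119460$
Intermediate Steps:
$\left(19 \left(\left(-1\right) 52\right) + 83\right) 132 = \left(19 \left(-52\right) + 83\right) 132 = \left(-988 + 83\right) 132 = \left(-905\right) 132 = -119460$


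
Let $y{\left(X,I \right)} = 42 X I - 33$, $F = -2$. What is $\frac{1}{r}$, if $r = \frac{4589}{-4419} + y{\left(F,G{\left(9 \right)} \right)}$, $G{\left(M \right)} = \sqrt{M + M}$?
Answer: $\frac{5934717}{21942245486} - \frac{175748049 \sqrt{2}}{87768981944} \approx -0.0025613$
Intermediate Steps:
$G{\left(M \right)} = \sqrt{2} \sqrt{M}$ ($G{\left(M \right)} = \sqrt{2 M} = \sqrt{2} \sqrt{M}$)
$y{\left(X,I \right)} = -33 + 42 I X$ ($y{\left(X,I \right)} = 42 I X - 33 = -33 + 42 I X$)
$r = - \frac{150416}{4419} - 252 \sqrt{2}$ ($r = \frac{4589}{-4419} + \left(-33 + 42 \sqrt{2} \sqrt{9} \left(-2\right)\right) = 4589 \left(- \frac{1}{4419}\right) + \left(-33 + 42 \sqrt{2} \cdot 3 \left(-2\right)\right) = - \frac{4589}{4419} + \left(-33 + 42 \cdot 3 \sqrt{2} \left(-2\right)\right) = - \frac{4589}{4419} - \left(33 + 252 \sqrt{2}\right) = - \frac{150416}{4419} - 252 \sqrt{2} \approx -390.42$)
$\frac{1}{r} = \frac{1}{- \frac{150416}{4419} - 252 \sqrt{2}}$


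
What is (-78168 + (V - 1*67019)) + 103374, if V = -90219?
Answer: -132032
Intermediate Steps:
(-78168 + (V - 1*67019)) + 103374 = (-78168 + (-90219 - 1*67019)) + 103374 = (-78168 + (-90219 - 67019)) + 103374 = (-78168 - 157238) + 103374 = -235406 + 103374 = -132032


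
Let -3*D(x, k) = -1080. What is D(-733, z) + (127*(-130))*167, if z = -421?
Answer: -2756810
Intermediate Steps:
D(x, k) = 360 (D(x, k) = -⅓*(-1080) = 360)
D(-733, z) + (127*(-130))*167 = 360 + (127*(-130))*167 = 360 - 16510*167 = 360 - 2757170 = -2756810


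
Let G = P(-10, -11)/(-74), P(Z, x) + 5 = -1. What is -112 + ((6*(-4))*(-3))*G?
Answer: -3928/37 ≈ -106.16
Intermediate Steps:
P(Z, x) = -6 (P(Z, x) = -5 - 1 = -6)
G = 3/37 (G = -6/(-74) = -6*(-1/74) = 3/37 ≈ 0.081081)
-112 + ((6*(-4))*(-3))*G = -112 + ((6*(-4))*(-3))*(3/37) = -112 - 24*(-3)*(3/37) = -112 + 72*(3/37) = -112 + 216/37 = -3928/37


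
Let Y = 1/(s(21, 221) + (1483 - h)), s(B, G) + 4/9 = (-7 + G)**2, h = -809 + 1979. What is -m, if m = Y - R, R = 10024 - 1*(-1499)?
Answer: 4781779962/414977 ≈ 11523.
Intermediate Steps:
h = 1170
R = 11523 (R = 10024 + 1499 = 11523)
s(B, G) = -4/9 + (-7 + G)**2
Y = 9/414977 (Y = 1/((-4/9 + (-7 + 221)**2) + (1483 - 1*1170)) = 1/((-4/9 + 214**2) + (1483 - 1170)) = 1/((-4/9 + 45796) + 313) = 1/(412160/9 + 313) = 1/(414977/9) = 9/414977 ≈ 2.1688e-5)
m = -4781779962/414977 (m = 9/414977 - 1*11523 = 9/414977 - 11523 = -4781779962/414977 ≈ -11523.)
-m = -1*(-4781779962/414977) = 4781779962/414977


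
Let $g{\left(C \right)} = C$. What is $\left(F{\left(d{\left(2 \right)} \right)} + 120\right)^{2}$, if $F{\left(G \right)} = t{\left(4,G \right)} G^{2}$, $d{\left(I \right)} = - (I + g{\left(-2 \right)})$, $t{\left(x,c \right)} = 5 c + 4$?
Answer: $14400$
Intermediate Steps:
$t{\left(x,c \right)} = 4 + 5 c$
$d{\left(I \right)} = 2 - I$ ($d{\left(I \right)} = - (I - 2) = - (-2 + I) = 2 - I$)
$F{\left(G \right)} = G^{2} \left(4 + 5 G\right)$ ($F{\left(G \right)} = \left(4 + 5 G\right) G^{2} = G^{2} \left(4 + 5 G\right)$)
$\left(F{\left(d{\left(2 \right)} \right)} + 120\right)^{2} = \left(\left(2 - 2\right)^{2} \left(4 + 5 \left(2 - 2\right)\right) + 120\right)^{2} = \left(0^{2} \left(4 + 5 \cdot 0\right) + 120\right)^{2} = \left(0 \left(4 + 0\right) + 120\right)^{2} = \left(0 \cdot 4 + 120\right)^{2} = \left(0 + 120\right)^{2} = 120^{2} = 14400$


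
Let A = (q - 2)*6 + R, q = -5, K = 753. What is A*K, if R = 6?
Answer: -27108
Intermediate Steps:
A = -36 (A = (-5 - 2)*6 + 6 = -7*6 + 6 = -42 + 6 = -36)
A*K = -36*753 = -27108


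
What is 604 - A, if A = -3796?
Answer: 4400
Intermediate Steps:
604 - A = 604 - 1*(-3796) = 604 + 3796 = 4400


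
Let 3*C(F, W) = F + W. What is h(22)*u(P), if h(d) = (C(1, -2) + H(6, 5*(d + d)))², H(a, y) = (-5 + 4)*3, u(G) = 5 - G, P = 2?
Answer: 100/3 ≈ 33.333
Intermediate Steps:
H(a, y) = -3 (H(a, y) = -1*3 = -3)
C(F, W) = F/3 + W/3 (C(F, W) = (F + W)/3 = F/3 + W/3)
h(d) = 100/9 (h(d) = (((⅓)*1 + (⅓)*(-2)) - 3)² = ((⅓ - ⅔) - 3)² = (-⅓ - 3)² = (-10/3)² = 100/9)
h(22)*u(P) = 100*(5 - 1*2)/9 = 100*(5 - 2)/9 = (100/9)*3 = 100/3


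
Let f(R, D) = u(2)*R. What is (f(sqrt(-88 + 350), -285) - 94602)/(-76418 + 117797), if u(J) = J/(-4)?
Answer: -31534/13793 - sqrt(262)/82758 ≈ -2.2864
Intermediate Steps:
u(J) = -J/4 (u(J) = J*(-1/4) = -J/4)
f(R, D) = -R/2 (f(R, D) = (-1/4*2)*R = -R/2)
(f(sqrt(-88 + 350), -285) - 94602)/(-76418 + 117797) = (-sqrt(-88 + 350)/2 - 94602)/(-76418 + 117797) = (-sqrt(262)/2 - 94602)/41379 = (-94602 - sqrt(262)/2)*(1/41379) = -31534/13793 - sqrt(262)/82758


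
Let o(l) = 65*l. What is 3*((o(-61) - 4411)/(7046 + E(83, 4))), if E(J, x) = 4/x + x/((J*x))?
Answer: -1042812/292451 ≈ -3.5658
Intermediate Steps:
E(J, x) = 1/J + 4/x (E(J, x) = 4/x + x*(1/(J*x)) = 4/x + 1/J = 1/J + 4/x)
3*((o(-61) - 4411)/(7046 + E(83, 4))) = 3*((65*(-61) - 4411)/(7046 + (1/83 + 4/4))) = 3*((-3965 - 4411)/(7046 + (1/83 + 4*(1/4)))) = 3*(-8376/(7046 + (1/83 + 1))) = 3*(-8376/(7046 + 84/83)) = 3*(-8376/584902/83) = 3*(-8376*83/584902) = 3*(-347604/292451) = -1042812/292451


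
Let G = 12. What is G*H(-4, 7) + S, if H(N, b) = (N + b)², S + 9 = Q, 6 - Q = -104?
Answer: 209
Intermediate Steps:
Q = 110 (Q = 6 - 1*(-104) = 6 + 104 = 110)
S = 101 (S = -9 + 110 = 101)
G*H(-4, 7) + S = 12*(-4 + 7)² + 101 = 12*3² + 101 = 12*9 + 101 = 108 + 101 = 209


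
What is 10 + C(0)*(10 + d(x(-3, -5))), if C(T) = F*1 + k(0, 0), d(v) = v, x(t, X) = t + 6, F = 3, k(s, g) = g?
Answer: 49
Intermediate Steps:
x(t, X) = 6 + t
C(T) = 3 (C(T) = 3*1 + 0 = 3 + 0 = 3)
10 + C(0)*(10 + d(x(-3, -5))) = 10 + 3*(10 + (6 - 3)) = 10 + 3*(10 + 3) = 10 + 3*13 = 10 + 39 = 49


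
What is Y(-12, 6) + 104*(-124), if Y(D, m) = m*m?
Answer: -12860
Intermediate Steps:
Y(D, m) = m²
Y(-12, 6) + 104*(-124) = 6² + 104*(-124) = 36 - 12896 = -12860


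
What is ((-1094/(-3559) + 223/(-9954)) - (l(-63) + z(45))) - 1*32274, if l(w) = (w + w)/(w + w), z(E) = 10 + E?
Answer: -1145321730361/35426286 ≈ -32330.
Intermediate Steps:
l(w) = 1 (l(w) = (2*w)/((2*w)) = (2*w)*(1/(2*w)) = 1)
((-1094/(-3559) + 223/(-9954)) - (l(-63) + z(45))) - 1*32274 = ((-1094/(-3559) + 223/(-9954)) - (1 + (10 + 45))) - 1*32274 = ((-1094*(-1/3559) + 223*(-1/9954)) - (1 + 55)) - 32274 = ((1094/3559 - 223/9954) - 1*56) - 32274 = (10096019/35426286 - 56) - 32274 = -1973775997/35426286 - 32274 = -1145321730361/35426286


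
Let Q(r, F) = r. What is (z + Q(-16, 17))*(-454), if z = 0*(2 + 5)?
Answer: 7264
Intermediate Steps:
z = 0 (z = 0*7 = 0)
(z + Q(-16, 17))*(-454) = (0 - 16)*(-454) = -16*(-454) = 7264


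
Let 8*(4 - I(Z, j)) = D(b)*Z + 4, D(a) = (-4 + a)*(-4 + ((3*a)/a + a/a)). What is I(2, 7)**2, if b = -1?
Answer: 49/4 ≈ 12.250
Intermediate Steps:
D(a) = 0 (D(a) = (-4 + a)*(-4 + (3 + 1)) = (-4 + a)*(-4 + 4) = (-4 + a)*0 = 0)
I(Z, j) = 7/2 (I(Z, j) = 4 - (0*Z + 4)/8 = 4 - (0 + 4)/8 = 4 - 1/8*4 = 4 - 1/2 = 7/2)
I(2, 7)**2 = (7/2)**2 = 49/4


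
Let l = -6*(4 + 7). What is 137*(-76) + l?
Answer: -10478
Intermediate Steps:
l = -66 (l = -6*11 = -66)
137*(-76) + l = 137*(-76) - 66 = -10412 - 66 = -10478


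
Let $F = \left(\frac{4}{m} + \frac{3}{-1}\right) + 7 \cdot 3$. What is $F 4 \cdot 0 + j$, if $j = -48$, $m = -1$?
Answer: $-48$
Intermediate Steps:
$F = 14$ ($F = \left(\frac{4}{-1} + \frac{3}{-1}\right) + 7 \cdot 3 = \left(4 \left(-1\right) + 3 \left(-1\right)\right) + 21 = \left(-4 - 3\right) + 21 = -7 + 21 = 14$)
$F 4 \cdot 0 + j = 14 \cdot 4 \cdot 0 - 48 = 14 \cdot 0 - 48 = 0 - 48 = -48$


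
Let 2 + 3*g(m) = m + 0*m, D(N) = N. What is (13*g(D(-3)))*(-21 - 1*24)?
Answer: 975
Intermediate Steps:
g(m) = -⅔ + m/3 (g(m) = -⅔ + (m + 0*m)/3 = -⅔ + (m + 0)/3 = -⅔ + m/3)
(13*g(D(-3)))*(-21 - 1*24) = (13*(-⅔ + (⅓)*(-3)))*(-21 - 1*24) = (13*(-⅔ - 1))*(-21 - 24) = (13*(-5/3))*(-45) = -65/3*(-45) = 975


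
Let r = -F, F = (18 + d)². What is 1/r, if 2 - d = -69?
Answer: -1/7921 ≈ -0.00012625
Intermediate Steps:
d = 71 (d = 2 - 1*(-69) = 2 + 69 = 71)
F = 7921 (F = (18 + 71)² = 89² = 7921)
r = -7921 (r = -1*7921 = -7921)
1/r = 1/(-7921) = -1/7921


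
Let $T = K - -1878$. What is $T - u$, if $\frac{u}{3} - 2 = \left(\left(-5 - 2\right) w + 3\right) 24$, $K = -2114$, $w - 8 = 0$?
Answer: $3574$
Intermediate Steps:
$w = 8$ ($w = 8 + 0 = 8$)
$u = -3810$ ($u = 6 + 3 \left(\left(-5 - 2\right) 8 + 3\right) 24 = 6 + 3 \left(\left(-7\right) 8 + 3\right) 24 = 6 + 3 \left(-56 + 3\right) 24 = 6 + 3 \left(\left(-53\right) 24\right) = 6 + 3 \left(-1272\right) = 6 - 3816 = -3810$)
$T = -236$ ($T = -2114 - -1878 = -2114 + 1878 = -236$)
$T - u = -236 - -3810 = -236 + 3810 = 3574$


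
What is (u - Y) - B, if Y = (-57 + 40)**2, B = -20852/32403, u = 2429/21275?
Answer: -198706702238/689373825 ≈ -288.24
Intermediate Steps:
u = 2429/21275 (u = 2429*(1/21275) = 2429/21275 ≈ 0.11417)
B = -20852/32403 (B = -20852*1/32403 = -20852/32403 ≈ -0.64352)
Y = 289 (Y = (-17)**2 = 289)
(u - Y) - B = (2429/21275 - 1*289) - 1*(-20852/32403) = (2429/21275 - 289) + 20852/32403 = -6146046/21275 + 20852/32403 = -198706702238/689373825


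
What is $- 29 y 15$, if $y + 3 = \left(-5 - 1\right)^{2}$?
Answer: $-14355$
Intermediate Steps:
$y = 33$ ($y = -3 + \left(-5 - 1\right)^{2} = -3 + \left(-6\right)^{2} = -3 + 36 = 33$)
$- 29 y 15 = \left(-29\right) 33 \cdot 15 = \left(-957\right) 15 = -14355$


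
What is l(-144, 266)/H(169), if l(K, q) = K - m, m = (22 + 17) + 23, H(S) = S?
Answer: -206/169 ≈ -1.2189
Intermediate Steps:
m = 62 (m = 39 + 23 = 62)
l(K, q) = -62 + K (l(K, q) = K - 1*62 = K - 62 = -62 + K)
l(-144, 266)/H(169) = (-62 - 144)/169 = -206*1/169 = -206/169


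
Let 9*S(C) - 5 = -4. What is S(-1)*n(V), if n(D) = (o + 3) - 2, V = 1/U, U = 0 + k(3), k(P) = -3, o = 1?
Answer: 2/9 ≈ 0.22222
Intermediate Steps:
S(C) = ⅑ (S(C) = 5/9 + (⅑)*(-4) = 5/9 - 4/9 = ⅑)
U = -3 (U = 0 - 3 = -3)
V = -⅓ (V = 1/(-3) = -⅓ ≈ -0.33333)
n(D) = 2 (n(D) = (1 + 3) - 2 = 4 - 2 = 2)
S(-1)*n(V) = (⅑)*2 = 2/9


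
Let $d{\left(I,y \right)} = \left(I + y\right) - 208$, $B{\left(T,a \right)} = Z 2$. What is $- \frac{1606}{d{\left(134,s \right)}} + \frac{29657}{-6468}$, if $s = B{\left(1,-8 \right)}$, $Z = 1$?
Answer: $\frac{171923}{9702} \approx 17.72$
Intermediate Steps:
$B{\left(T,a \right)} = 2$ ($B{\left(T,a \right)} = 1 \cdot 2 = 2$)
$s = 2$
$d{\left(I,y \right)} = -208 + I + y$
$- \frac{1606}{d{\left(134,s \right)}} + \frac{29657}{-6468} = - \frac{1606}{-208 + 134 + 2} + \frac{29657}{-6468} = - \frac{1606}{-72} + 29657 \left(- \frac{1}{6468}\right) = \left(-1606\right) \left(- \frac{1}{72}\right) - \frac{29657}{6468} = \frac{803}{36} - \frac{29657}{6468} = \frac{171923}{9702}$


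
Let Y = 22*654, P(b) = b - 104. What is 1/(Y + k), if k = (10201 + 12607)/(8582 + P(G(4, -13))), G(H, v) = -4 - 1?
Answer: 8473/121932332 ≈ 6.9489e-5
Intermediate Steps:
G(H, v) = -5
P(b) = -104 + b
Y = 14388
k = 22808/8473 (k = (10201 + 12607)/(8582 + (-104 - 5)) = 22808/(8582 - 109) = 22808/8473 ≈ 2.6918)
1/(Y + k) = 1/(14388 + 22808/8473) = 1/(121932332/8473) = 8473/121932332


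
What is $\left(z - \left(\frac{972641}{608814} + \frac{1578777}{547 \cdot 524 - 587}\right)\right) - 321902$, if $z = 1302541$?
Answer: $\frac{56924296604616409}{58048588458} \approx 9.8063 \cdot 10^{5}$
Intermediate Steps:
$\left(z - \left(\frac{972641}{608814} + \frac{1578777}{547 \cdot 524 - 587}\right)\right) - 321902 = \left(1302541 - \left(\frac{972641}{608814} + \frac{1578777}{547 \cdot 524 - 587}\right)\right) - 321902 = \left(1302541 - \left(\frac{972641}{608814} + \frac{1578777}{286628 - 587}\right)\right) - 321902 = \left(1302541 - \left(\frac{972641}{608814} + \frac{1578777}{286041}\right)\right) - 321902 = \left(1302541 - \frac{413132248253}{58048588458}\right) - 321902 = \frac{75610253326423525}{58048588458} - 321902 = \frac{56924296604616409}{58048588458}$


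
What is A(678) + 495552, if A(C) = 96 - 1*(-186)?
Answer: 495834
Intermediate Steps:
A(C) = 282 (A(C) = 96 + 186 = 282)
A(678) + 495552 = 282 + 495552 = 495834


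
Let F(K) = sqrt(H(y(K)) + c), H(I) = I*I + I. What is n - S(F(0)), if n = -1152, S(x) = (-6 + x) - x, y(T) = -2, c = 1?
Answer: -1146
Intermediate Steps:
H(I) = I + I**2 (H(I) = I**2 + I = I + I**2)
F(K) = sqrt(3) (F(K) = sqrt(-2*(1 - 2) + 1) = sqrt(-2*(-1) + 1) = sqrt(2 + 1) = sqrt(3))
S(x) = -6
n - S(F(0)) = -1152 - 1*(-6) = -1152 + 6 = -1146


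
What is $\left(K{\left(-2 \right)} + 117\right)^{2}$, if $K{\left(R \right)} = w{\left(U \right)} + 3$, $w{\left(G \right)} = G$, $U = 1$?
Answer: $14641$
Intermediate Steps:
$K{\left(R \right)} = 4$ ($K{\left(R \right)} = 1 + 3 = 4$)
$\left(K{\left(-2 \right)} + 117\right)^{2} = \left(4 + 117\right)^{2} = 121^{2} = 14641$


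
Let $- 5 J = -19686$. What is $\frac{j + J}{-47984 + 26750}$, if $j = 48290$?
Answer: $- \frac{130568}{53085} \approx -2.4596$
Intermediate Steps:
$J = \frac{19686}{5}$ ($J = \left(- \frac{1}{5}\right) \left(-19686\right) = \frac{19686}{5} \approx 3937.2$)
$\frac{j + J}{-47984 + 26750} = \frac{48290 + \frac{19686}{5}}{-47984 + 26750} = \frac{261136}{5 \left(-21234\right)} = \frac{261136}{5} \left(- \frac{1}{21234}\right) = - \frac{130568}{53085}$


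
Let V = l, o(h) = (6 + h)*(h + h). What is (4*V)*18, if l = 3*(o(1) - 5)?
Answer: 1944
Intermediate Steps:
o(h) = 2*h*(6 + h) (o(h) = (6 + h)*(2*h) = 2*h*(6 + h))
l = 27 (l = 3*(2*1*(6 + 1) - 5) = 3*(2*1*7 - 5) = 3*(14 - 5) = 3*9 = 27)
V = 27
(4*V)*18 = (4*27)*18 = 108*18 = 1944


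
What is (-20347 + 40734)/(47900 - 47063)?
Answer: 20387/837 ≈ 24.357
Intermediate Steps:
(-20347 + 40734)/(47900 - 47063) = 20387/837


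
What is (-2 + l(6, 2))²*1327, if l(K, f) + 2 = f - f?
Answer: 21232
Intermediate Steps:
l(K, f) = -2 (l(K, f) = -2 + (f - f) = -2 + 0 = -2)
(-2 + l(6, 2))²*1327 = (-2 - 2)²*1327 = (-4)²*1327 = 16*1327 = 21232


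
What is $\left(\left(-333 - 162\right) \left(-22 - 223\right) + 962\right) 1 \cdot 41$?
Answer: $5011717$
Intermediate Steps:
$\left(\left(-333 - 162\right) \left(-22 - 223\right) + 962\right) 1 \cdot 41 = \left(\left(-495\right) \left(-245\right) + 962\right) 41 = \left(121275 + 962\right) 41 = 122237 \cdot 41 = 5011717$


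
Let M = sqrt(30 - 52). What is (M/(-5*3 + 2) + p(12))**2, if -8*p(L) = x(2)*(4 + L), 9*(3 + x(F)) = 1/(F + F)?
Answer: 1927753/54756 - 107*I*sqrt(22)/117 ≈ 35.206 - 4.2895*I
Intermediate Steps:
x(F) = -3 + 1/(18*F) (x(F) = -3 + 1/(9*(F + F)) = -3 + 1/(9*((2*F))) = -3 + (1/(2*F))/9 = -3 + 1/(18*F))
M = I*sqrt(22) (M = sqrt(-22) = I*sqrt(22) ≈ 4.6904*I)
p(L) = 107/72 + 107*L/288 (p(L) = -(-3 + (1/18)/2)*(4 + L)/8 = -(-3 + (1/18)*(1/2))*(4 + L)/8 = -(-3 + 1/36)*(4 + L)/8 = -(-107)*(4 + L)/288 = -(-107/9 - 107*L/36)/8 = 107/72 + 107*L/288)
(M/(-5*3 + 2) + p(12))**2 = ((I*sqrt(22))/(-5*3 + 2) + (107/72 + (107/288)*12))**2 = ((I*sqrt(22))/(-15 + 2) + (107/72 + 107/24))**2 = ((I*sqrt(22))/(-13) + 107/18)**2 = ((I*sqrt(22))*(-1/13) + 107/18)**2 = (-I*sqrt(22)/13 + 107/18)**2 = (107/18 - I*sqrt(22)/13)**2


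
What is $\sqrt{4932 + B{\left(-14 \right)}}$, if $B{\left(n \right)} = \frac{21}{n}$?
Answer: $\frac{\sqrt{19722}}{2} \approx 70.218$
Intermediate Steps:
$\sqrt{4932 + B{\left(-14 \right)}} = \sqrt{4932 + \frac{21}{-14}} = \sqrt{4932 + 21 \left(- \frac{1}{14}\right)} = \sqrt{4932 - \frac{3}{2}} = \sqrt{\frac{9861}{2}} = \frac{\sqrt{19722}}{2}$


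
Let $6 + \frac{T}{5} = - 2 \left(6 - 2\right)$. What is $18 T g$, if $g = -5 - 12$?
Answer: $21420$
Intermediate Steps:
$g = -17$ ($g = -5 - 12 = -17$)
$T = -70$ ($T = -30 + 5 \left(- 2 \left(6 - 2\right)\right) = -30 + 5 \left(\left(-2\right) 4\right) = -30 + 5 \left(-8\right) = -30 - 40 = -70$)
$18 T g = 18 \left(-70\right) \left(-17\right) = \left(-1260\right) \left(-17\right) = 21420$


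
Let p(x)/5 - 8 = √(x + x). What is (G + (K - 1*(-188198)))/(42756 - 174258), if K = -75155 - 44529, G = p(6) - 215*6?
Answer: -33632/65751 - 5*√3/65751 ≈ -0.51164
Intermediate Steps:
p(x) = 40 + 5*√2*√x (p(x) = 40 + 5*√(x + x) = 40 + 5*√(2*x) = 40 + 5*(√2*√x) = 40 + 5*√2*√x)
G = -1250 + 10*√3 (G = (40 + 5*√2*√6) - 215*6 = (40 + 10*√3) - 1290 = -1250 + 10*√3 ≈ -1232.7)
K = -119684
(G + (K - 1*(-188198)))/(42756 - 174258) = ((-1250 + 10*√3) + (-119684 - 1*(-188198)))/(42756 - 174258) = ((-1250 + 10*√3) + (-119684 + 188198))/(-131502) = ((-1250 + 10*√3) + 68514)*(-1/131502) = (67264 + 10*√3)*(-1/131502) = -33632/65751 - 5*√3/65751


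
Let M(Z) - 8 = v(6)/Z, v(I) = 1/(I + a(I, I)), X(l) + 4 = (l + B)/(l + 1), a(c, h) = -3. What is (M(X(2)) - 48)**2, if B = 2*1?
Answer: 103041/64 ≈ 1610.0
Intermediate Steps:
B = 2
X(l) = -4 + (2 + l)/(1 + l) (X(l) = -4 + (l + 2)/(l + 1) = -4 + (2 + l)/(1 + l))
v(I) = 1/(-3 + I) (v(I) = 1/(I - 3) = 1/(-3 + I))
M(Z) = 8 + 1/(3*Z) (M(Z) = 8 + 1/((-3 + 6)*Z) = 8 + 1/(3*Z))
(M(X(2)) - 48)**2 = ((8 + 1/(3*(((-2 - 3*2)/(1 + 2))))) - 48)**2 = ((8 + 1/(3*(((-2 - 6)/3)))) - 48)**2 = ((8 + 1/(3*(((1/3)*(-8))))) - 48)**2 = ((8 + 1/(3*(-8/3))) - 48)**2 = ((8 + (1/3)*(-3/8)) - 48)**2 = ((8 - 1/8) - 48)**2 = (63/8 - 48)**2 = (-321/8)**2 = 103041/64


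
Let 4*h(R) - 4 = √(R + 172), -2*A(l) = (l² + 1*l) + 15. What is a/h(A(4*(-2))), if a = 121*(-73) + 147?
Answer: 277952/241 - 34744*√546/241 ≈ -2215.3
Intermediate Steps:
A(l) = -15/2 - l/2 - l²/2 (A(l) = -((l² + 1*l) + 15)/2 = -((l² + l) + 15)/2 = -((l + l²) + 15)/2 = -(15 + l + l²)/2 = -15/2 - l/2 - l²/2)
a = -8686 (a = -8833 + 147 = -8686)
h(R) = 1 + √(172 + R)/4 (h(R) = 1 + √(R + 172)/4 = 1 + √(172 + R)/4)
a/h(A(4*(-2))) = -8686/(1 + √(172 + (-15/2 - 2*(-2) - (4*(-2))²/2))/4) = -8686/(1 + √(172 + (-15/2 - ½*(-8) - ½*(-8)²))/4) = -8686/(1 + √(172 + (-15/2 + 4 - ½*64))/4) = -8686/(1 + √(172 + (-15/2 + 4 - 32))/4) = -8686/(1 + √(172 - 71/2)/4) = -8686/(1 + √(273/2)/4) = -8686/(1 + (√546/2)/4) = -8686/(1 + √546/8)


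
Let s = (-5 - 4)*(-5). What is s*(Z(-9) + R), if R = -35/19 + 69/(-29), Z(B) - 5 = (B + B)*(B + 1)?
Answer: 3589785/551 ≈ 6515.0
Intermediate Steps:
s = 45 (s = -9*(-5) = 45)
Z(B) = 5 + 2*B*(1 + B) (Z(B) = 5 + (B + B)*(B + 1) = 5 + (2*B)*(1 + B) = 5 + 2*B*(1 + B))
R = -2326/551 (R = -35*1/19 + 69*(-1/29) = -35/19 - 69/29 = -2326/551 ≈ -4.2214)
s*(Z(-9) + R) = 45*((5 + 2*(-9) + 2*(-9)²) - 2326/551) = 45*((5 - 18 + 2*81) - 2326/551) = 45*((5 - 18 + 162) - 2326/551) = 45*(149 - 2326/551) = 45*(79773/551) = 3589785/551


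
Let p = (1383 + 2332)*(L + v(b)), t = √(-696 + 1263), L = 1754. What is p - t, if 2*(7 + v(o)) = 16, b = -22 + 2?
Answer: 6519825 - 9*√7 ≈ 6.5198e+6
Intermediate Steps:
b = -20
v(o) = 1 (v(o) = -7 + (½)*16 = -7 + 8 = 1)
t = 9*√7 (t = √567 = 9*√7 ≈ 23.812)
p = 6519825 (p = (1383 + 2332)*(1754 + 1) = 3715*1755 = 6519825)
p - t = 6519825 - 9*√7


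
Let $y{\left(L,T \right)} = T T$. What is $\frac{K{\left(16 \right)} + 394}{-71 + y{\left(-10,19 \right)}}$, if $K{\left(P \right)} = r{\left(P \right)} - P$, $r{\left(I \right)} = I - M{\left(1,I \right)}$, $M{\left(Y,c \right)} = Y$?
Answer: $\frac{393}{290} \approx 1.3552$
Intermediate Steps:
$y{\left(L,T \right)} = T^{2}$
$r{\left(I \right)} = -1 + I$ ($r{\left(I \right)} = I - 1 = -1 + I$)
$K{\left(P \right)} = -1$ ($K{\left(P \right)} = \left(-1 + P\right) - P = -1$)
$\frac{K{\left(16 \right)} + 394}{-71 + y{\left(-10,19 \right)}} = \frac{-1 + 394}{-71 + 19^{2}} = \frac{1}{-71 + 361} \cdot 393 = \frac{1}{290} \cdot 393 = \frac{393}{290}$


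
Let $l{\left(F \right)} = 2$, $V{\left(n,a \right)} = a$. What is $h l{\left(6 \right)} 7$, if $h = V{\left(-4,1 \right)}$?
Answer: $14$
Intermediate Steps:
$h = 1$
$h l{\left(6 \right)} 7 = 1 \cdot 2 \cdot 7 = 2 \cdot 7 = 14$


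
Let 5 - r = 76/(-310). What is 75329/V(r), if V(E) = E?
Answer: 11675995/813 ≈ 14362.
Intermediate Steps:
r = 813/155 (r = 5 - 76/(-310) = 5 - 76*(-1)/310 = 5 - 1*(-38/155) = 5 + 38/155 = 813/155 ≈ 5.2452)
75329/V(r) = 75329/(813/155) = 75329*(155/813) = 11675995/813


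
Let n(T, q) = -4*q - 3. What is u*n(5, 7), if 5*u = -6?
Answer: 186/5 ≈ 37.200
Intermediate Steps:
u = -6/5 (u = (⅕)*(-6) = -6/5 ≈ -1.2000)
n(T, q) = -3 - 4*q
u*n(5, 7) = -6*(-3 - 4*7)/5 = -6*(-3 - 28)/5 = -6/5*(-31) = 186/5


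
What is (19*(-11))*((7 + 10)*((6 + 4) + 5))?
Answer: -53295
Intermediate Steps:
(19*(-11))*((7 + 10)*((6 + 4) + 5)) = -3553*(10 + 5) = -3553*15 = -209*255 = -53295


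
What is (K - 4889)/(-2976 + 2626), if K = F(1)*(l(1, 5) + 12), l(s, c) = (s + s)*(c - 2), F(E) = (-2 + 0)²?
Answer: 4817/350 ≈ 13.763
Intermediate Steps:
F(E) = 4 (F(E) = (-2)² = 4)
l(s, c) = 2*s*(-2 + c) (l(s, c) = (2*s)*(-2 + c) = 2*s*(-2 + c))
K = 72 (K = 4*(2*1*(-2 + 5) + 12) = 4*(2*1*3 + 12) = 4*(6 + 12) = 4*18 = 72)
(K - 4889)/(-2976 + 2626) = (72 - 4889)/(-2976 + 2626) = -4817/(-350) = -4817*(-1/350) = 4817/350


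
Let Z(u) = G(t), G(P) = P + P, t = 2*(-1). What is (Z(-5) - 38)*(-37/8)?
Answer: 777/4 ≈ 194.25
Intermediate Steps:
t = -2
G(P) = 2*P
Z(u) = -4 (Z(u) = 2*(-2) = -4)
(Z(-5) - 38)*(-37/8) = (-4 - 38)*(-37/8) = -(-1554)/8 = -42*(-37/8) = 777/4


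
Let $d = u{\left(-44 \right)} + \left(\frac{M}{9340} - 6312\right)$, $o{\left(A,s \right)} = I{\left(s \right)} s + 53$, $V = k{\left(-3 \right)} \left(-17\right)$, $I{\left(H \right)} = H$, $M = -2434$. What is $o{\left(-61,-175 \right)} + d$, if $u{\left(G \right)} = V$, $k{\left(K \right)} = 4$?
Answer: $\frac{113470443}{4670} \approx 24298.0$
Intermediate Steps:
$V = -68$ ($V = 4 \left(-17\right) = -68$)
$u{\left(G \right)} = -68$
$o{\left(A,s \right)} = 53 + s^{2}$ ($o{\left(A,s \right)} = s s + 53 = s^{2} + 53 = 53 + s^{2}$)
$d = - \frac{29795817}{4670}$ ($d = -68 - \left(6312 + \frac{2434}{9340}\right) = -68 - \frac{29478257}{4670} = - \frac{29795817}{4670} \approx -6380.3$)
$o{\left(-61,-175 \right)} + d = \left(53 + \left(-175\right)^{2}\right) - \frac{29795817}{4670} = \left(53 + 30625\right) - \frac{29795817}{4670} = 30678 - \frac{29795817}{4670} = \frac{113470443}{4670}$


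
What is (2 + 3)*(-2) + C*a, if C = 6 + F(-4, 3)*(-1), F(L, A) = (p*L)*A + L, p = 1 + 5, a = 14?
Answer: 1138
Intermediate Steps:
p = 6
F(L, A) = L + 6*A*L (F(L, A) = (6*L)*A + L = 6*A*L + L = L + 6*A*L)
C = 82 (C = 6 - 4*(1 + 6*3)*(-1) = 6 - 4*(1 + 18)*(-1) = 6 - 4*19*(-1) = 6 - 76*(-1) = 6 + 76 = 82)
(2 + 3)*(-2) + C*a = (2 + 3)*(-2) + 82*14 = 5*(-2) + 1148 = -10 + 1148 = 1138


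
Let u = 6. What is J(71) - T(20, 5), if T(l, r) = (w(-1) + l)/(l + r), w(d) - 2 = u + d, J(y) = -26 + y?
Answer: 1098/25 ≈ 43.920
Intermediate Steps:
w(d) = 8 + d (w(d) = 2 + (6 + d) = 8 + d)
T(l, r) = (7 + l)/(l + r) (T(l, r) = ((8 - 1) + l)/(l + r) = (7 + l)/(l + r))
J(71) - T(20, 5) = (-26 + 71) - (7 + 20)/(20 + 5) = 45 - 27/25 = 1098/25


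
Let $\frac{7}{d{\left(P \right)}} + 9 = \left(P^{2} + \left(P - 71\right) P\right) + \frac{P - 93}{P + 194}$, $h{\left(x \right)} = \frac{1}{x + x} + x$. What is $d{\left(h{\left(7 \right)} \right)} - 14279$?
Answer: $- \frac{810458114428}{56758677} \approx -14279.0$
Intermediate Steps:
$h{\left(x \right)} = x + \frac{1}{2 x}$ ($h{\left(x \right)} = \frac{1}{2 x} + x = x + \frac{1}{2 x}$)
$d{\left(P \right)} = \frac{7}{-9 + P^{2} + P \left(-71 + P\right) + \frac{-93 + P}{194 + P}}$ ($d{\left(P \right)} = \frac{7}{-9 + \left(\left(P^{2} + \left(P - 71\right) P\right) + \frac{P - 93}{P + 194}\right)} = \frac{7}{-9 + \left(\left(P^{2} + \left(-71 + P\right) P\right) + \frac{-93 + P}{194 + P}\right)} = \frac{7}{-9 + \left(\left(P^{2} + P \left(-71 + P\right)\right) + \frac{-93 + P}{194 + P}\right)} = \frac{7}{-9 + \left(P^{2} + P \left(-71 + P\right) + \frac{-93 + P}{194 + P}\right)} = \frac{7}{-9 + P^{2} + P \left(-71 + P\right) + \frac{-93 + P}{194 + P}}$)
$d{\left(h{\left(7 \right)} \right)} - 14279 = \frac{7 \left(194 + \left(7 + \frac{1}{2 \cdot 7}\right)\right)}{-1839 - 13782 \left(7 + \frac{1}{2 \cdot 7}\right) + 2 \left(7 + \frac{1}{2 \cdot 7}\right)^{3} + 317 \left(7 + \frac{1}{2 \cdot 7}\right)^{2}} - 14279 = \frac{7 \left(194 + \left(7 + \frac{1}{2} \cdot \frac{1}{7}\right)\right)}{-1839 - 13782 \left(7 + \frac{1}{2} \cdot \frac{1}{7}\right) + 2 \left(7 + \frac{1}{2} \cdot \frac{1}{7}\right)^{3} + 317 \left(7 + \frac{1}{2} \cdot \frac{1}{7}\right)^{2}} - 14279 = \frac{7 \left(194 + \left(7 + \frac{1}{14}\right)\right)}{-1839 - 13782 \left(7 + \frac{1}{14}\right) + 2 \left(7 + \frac{1}{14}\right)^{3} + 317 \left(7 + \frac{1}{14}\right)^{2}} - 14279 = \frac{7 \left(194 + \frac{99}{14}\right)}{-1839 - \frac{682209}{7} + 2 \left(\frac{99}{14}\right)^{3} + 317 \left(\frac{99}{14}\right)^{2}} - 14279 = 7 \frac{1}{-1839 - \frac{682209}{7} + 2 \cdot \frac{970299}{2744} + 317 \cdot \frac{9801}{196}} \cdot \frac{2815}{14} - 14279 = 7 \frac{1}{-1839 - \frac{682209}{7} + \frac{970299}{1372} + \frac{3106917}{196}} \cdot \frac{2815}{14} - 14279 = 7 \frac{1}{- \frac{56758677}{686}} \cdot \frac{2815}{14} - 14279 = 7 \left(- \frac{686}{56758677}\right) \frac{2815}{14} - 14279 = - \frac{965545}{56758677} - 14279 = - \frac{810458114428}{56758677}$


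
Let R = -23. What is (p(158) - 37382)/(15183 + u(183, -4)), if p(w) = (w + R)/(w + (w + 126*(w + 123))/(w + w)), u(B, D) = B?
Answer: -798954821/328417518 ≈ -2.4327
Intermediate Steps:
p(w) = (-23 + w)/(w + (15498 + 127*w)/(2*w)) (p(w) = (w - 23)/(w + (w + 126*(w + 123))/(w + w)) = (-23 + w)/(w + (w + 126*(123 + w))/((2*w))) = (-23 + w)/(w + (w + (15498 + 126*w))*(1/(2*w))) = (-23 + w)/(w + (15498 + 127*w)*(1/(2*w))) = (-23 + w)/(w + (15498 + 127*w)/(2*w)))
(p(158) - 37382)/(15183 + u(183, -4)) = (2*158*(-23 + 158)/(15498 + 2*158² + 127*158) - 37382)/(15183 + 183) = (2*158*135/(15498 + 2*24964 + 20066) - 37382)/15366 = (2*158*135/(15498 + 49928 + 20066) - 37382)*(1/15366) = (2*158*135/85492 - 37382)*(1/15366) = (2*158*(1/85492)*135 - 37382)*(1/15366) = (10665/21373 - 37382)*(1/15366) = -798954821/21373*1/15366 = -798954821/328417518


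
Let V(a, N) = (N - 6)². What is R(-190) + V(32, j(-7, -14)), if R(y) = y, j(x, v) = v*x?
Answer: 8274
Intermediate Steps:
V(a, N) = (-6 + N)²
R(-190) + V(32, j(-7, -14)) = -190 + (-6 - 14*(-7))² = -190 + (-6 + 98)² = -190 + 92² = -190 + 8464 = 8274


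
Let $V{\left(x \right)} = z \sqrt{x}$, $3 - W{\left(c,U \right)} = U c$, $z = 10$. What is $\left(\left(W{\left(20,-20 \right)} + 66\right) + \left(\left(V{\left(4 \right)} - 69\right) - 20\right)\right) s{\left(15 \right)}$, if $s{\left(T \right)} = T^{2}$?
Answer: $90000$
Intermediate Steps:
$W{\left(c,U \right)} = 3 - U c$
$V{\left(x \right)} = 10 \sqrt{x}$
$\left(\left(W{\left(20,-20 \right)} + 66\right) + \left(\left(V{\left(4 \right)} - 69\right) - 20\right)\right) s{\left(15 \right)} = \left(\left(\left(3 - \left(-20\right) 20\right) + 66\right) - \left(89 - 20\right)\right) 15^{2} = \left(\left(\left(3 + 400\right) + 66\right) + \left(\left(10 \cdot 2 - 69\right) - 20\right)\right) 225 = \left(\left(403 + 66\right) + \left(\left(20 - 69\right) - 20\right)\right) 225 = \left(469 - 69\right) 225 = 400 \cdot 225 = 90000$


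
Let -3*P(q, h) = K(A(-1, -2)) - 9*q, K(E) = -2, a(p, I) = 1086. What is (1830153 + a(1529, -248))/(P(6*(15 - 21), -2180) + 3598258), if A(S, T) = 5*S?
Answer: 5493717/10794452 ≈ 0.50894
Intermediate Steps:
P(q, h) = 2/3 + 3*q (P(q, h) = -(-2 - 9*q)/3 = 2/3 + 3*q)
(1830153 + a(1529, -248))/(P(6*(15 - 21), -2180) + 3598258) = (1830153 + 1086)/((2/3 + 3*(6*(15 - 21))) + 3598258) = 1831239/((2/3 + 3*(6*(-6))) + 3598258) = 1831239/((2/3 + 3*(-36)) + 3598258) = 1831239/((2/3 - 108) + 3598258) = 1831239/(-322/3 + 3598258) = 1831239/(10794452/3) = 1831239*(3/10794452) = 5493717/10794452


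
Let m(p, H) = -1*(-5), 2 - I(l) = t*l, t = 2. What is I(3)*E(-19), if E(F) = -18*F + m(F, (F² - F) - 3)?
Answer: -1388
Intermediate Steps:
I(l) = 2 - 2*l
m(p, H) = 5
E(F) = 5 - 18*F (E(F) = -18*F + 5 = 5 - 18*F)
I(3)*E(-19) = (2 - 2*3)*(5 - 18*(-19)) = (2 - 6)*(5 + 342) = -4*347 = -1388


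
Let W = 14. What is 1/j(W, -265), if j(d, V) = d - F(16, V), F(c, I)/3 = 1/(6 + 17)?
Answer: 23/319 ≈ 0.072100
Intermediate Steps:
F(c, I) = 3/23 (F(c, I) = 3/(6 + 17) = 3/23)
j(d, V) = -3/23 + d (j(d, V) = d - 1*3/23 = d - 3/23 = -3/23 + d)
1/j(W, -265) = 1/(-3/23 + 14) = 1/(319/23) = 23/319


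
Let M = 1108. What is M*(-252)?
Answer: -279216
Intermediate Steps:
M*(-252) = 1108*(-252) = -279216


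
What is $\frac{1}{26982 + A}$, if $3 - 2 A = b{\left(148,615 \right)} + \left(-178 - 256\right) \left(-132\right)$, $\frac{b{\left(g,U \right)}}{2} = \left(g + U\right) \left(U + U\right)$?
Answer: $- \frac{2}{1880301} \approx -1.0637 \cdot 10^{-6}$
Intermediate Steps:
$b{\left(g,U \right)} = 4 U \left(U + g\right)$ ($b{\left(g,U \right)} = 2 \left(g + U\right) \left(U + U\right) = 2 \left(U + g\right) 2 U = 2 \cdot 2 U \left(U + g\right) = 4 U \left(U + g\right)$)
$A = - \frac{1934265}{2}$ ($A = \frac{3}{2} - \frac{4 \cdot 615 \left(615 + 148\right) + \left(-178 - 256\right) \left(-132\right)}{2} = \frac{3}{2} - \frac{4 \cdot 615 \cdot 763 - -57288}{2} = \frac{3}{2} - \frac{1876980 + 57288}{2} = \frac{3}{2} - 967134 = - \frac{1934265}{2} \approx -9.6713 \cdot 10^{5}$)
$\frac{1}{26982 + A} = \frac{1}{26982 - \frac{1934265}{2}} = \frac{1}{- \frac{1880301}{2}} = - \frac{2}{1880301}$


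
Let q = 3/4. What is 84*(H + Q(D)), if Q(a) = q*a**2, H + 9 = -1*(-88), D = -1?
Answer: 6699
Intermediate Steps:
q = 3/4 (q = 3*(1/4) = 3/4 ≈ 0.75000)
H = 79 (H = -9 - 1*(-88) = -9 + 88 = 79)
Q(a) = 3*a**2/4
84*(H + Q(D)) = 84*(79 + (3/4)*(-1)**2) = 84*(79 + (3/4)*1) = 84*(79 + 3/4) = 84*(319/4) = 6699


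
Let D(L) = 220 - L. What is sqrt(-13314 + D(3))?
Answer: I*sqrt(13097) ≈ 114.44*I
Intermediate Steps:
sqrt(-13314 + D(3)) = sqrt(-13314 + (220 - 1*3)) = sqrt(-13314 + (220 - 3)) = sqrt(-13314 + 217) = sqrt(-13097) = I*sqrt(13097)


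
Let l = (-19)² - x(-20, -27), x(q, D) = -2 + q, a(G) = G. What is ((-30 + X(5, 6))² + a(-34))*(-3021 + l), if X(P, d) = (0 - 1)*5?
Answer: -3141858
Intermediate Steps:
X(P, d) = -5 (X(P, d) = -1*5 = -5)
l = 383 (l = (-19)² - (-2 - 20) = 361 - 1*(-22) = 361 + 22 = 383)
((-30 + X(5, 6))² + a(-34))*(-3021 + l) = ((-30 - 5)² - 34)*(-3021 + 383) = ((-35)² - 34)*(-2638) = (1225 - 34)*(-2638) = 1191*(-2638) = -3141858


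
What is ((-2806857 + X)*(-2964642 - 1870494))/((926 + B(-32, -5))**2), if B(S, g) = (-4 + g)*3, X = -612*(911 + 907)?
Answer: 18951185003328/808201 ≈ 2.3449e+7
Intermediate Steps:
X = -1112616 (X = -612*1818 = -1112616)
B(S, g) = -12 + 3*g
((-2806857 + X)*(-2964642 - 1870494))/((926 + B(-32, -5))**2) = ((-2806857 - 1112616)*(-2964642 - 1870494))/((926 + (-12 + 3*(-5)))**2) = (-3919473*(-4835136))/((926 + (-12 - 15))**2) = 18951185003328/((926 - 27)**2) = 18951185003328/(899**2) = 18951185003328/808201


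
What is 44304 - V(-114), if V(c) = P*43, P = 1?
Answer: 44261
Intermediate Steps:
V(c) = 43 (V(c) = 1*43 = 43)
44304 - V(-114) = 44304 - 1*43 = 44304 - 43 = 44261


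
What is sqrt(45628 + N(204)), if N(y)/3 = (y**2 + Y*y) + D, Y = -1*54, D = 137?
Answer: sqrt(137839) ≈ 371.27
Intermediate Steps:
Y = -54
N(y) = 411 - 162*y + 3*y**2 (N(y) = 3*((y**2 - 54*y) + 137) = 3*(137 + y**2 - 54*y) = 411 - 162*y + 3*y**2)
sqrt(45628 + N(204)) = sqrt(45628 + (411 - 162*204 + 3*204**2)) = sqrt(45628 + (411 - 33048 + 3*41616)) = sqrt(45628 + (411 - 33048 + 124848)) = sqrt(45628 + 92211) = sqrt(137839)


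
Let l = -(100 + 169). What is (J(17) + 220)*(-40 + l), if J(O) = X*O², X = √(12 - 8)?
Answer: -246582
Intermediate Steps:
X = 2 (X = √4 = 2)
J(O) = 2*O²
l = -269 (l = -1*269 = -269)
(J(17) + 220)*(-40 + l) = (2*17² + 220)*(-40 - 269) = (2*289 + 220)*(-309) = (578 + 220)*(-309) = 798*(-309) = -246582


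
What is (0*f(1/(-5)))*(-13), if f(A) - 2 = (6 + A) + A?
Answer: 0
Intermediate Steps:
f(A) = 8 + 2*A (f(A) = 2 + ((6 + A) + A) = 2 + (6 + 2*A) = 8 + 2*A)
(0*f(1/(-5)))*(-13) = (0*(8 + 2/(-5)))*(-13) = (0*(8 + 2*(-1/5)))*(-13) = (0*(8 - 2/5))*(-13) = (0*(38/5))*(-13) = 0*(-13) = 0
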